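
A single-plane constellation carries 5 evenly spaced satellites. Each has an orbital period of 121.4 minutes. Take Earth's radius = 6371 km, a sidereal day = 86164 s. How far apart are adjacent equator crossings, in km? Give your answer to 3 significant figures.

677 km

T = 121.4 min = 7284.0 s.
Single-satellite node shift = (7284.0/86164) × 360° = 30.43°.
With 5 satellites evenly phased, successive equator crossings are 30.43/5 = 6.087° apart.
That is 6.087 × 111.2 = 677 km at the equator.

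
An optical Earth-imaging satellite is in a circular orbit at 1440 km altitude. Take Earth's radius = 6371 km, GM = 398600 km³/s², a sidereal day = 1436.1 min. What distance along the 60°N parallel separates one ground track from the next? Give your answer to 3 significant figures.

Semi-major axis a = 6371 + 1440 = 7811 km. Period T = 2π√(a³/μ) = 2π√(7811³/398600) = 6870.2 s = 114.50 min.
Node shift per orbit = (6870.2/86166) × 360° = 28.70°.
Equatorial spacing = 28.70 × 111.2 km/° = 3192 km.
At 60° latitude, spacing = 3192 × cos(60°) = 1596 km.

1600 km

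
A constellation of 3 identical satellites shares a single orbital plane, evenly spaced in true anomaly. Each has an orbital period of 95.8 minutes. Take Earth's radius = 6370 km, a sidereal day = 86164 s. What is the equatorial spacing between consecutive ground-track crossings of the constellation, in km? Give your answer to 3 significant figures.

890 km

T = 95.8 min = 5748.0 s.
Single-satellite node shift = (5748.0/86164) × 360° = 24.02°.
With 3 satellites evenly phased, successive equator crossings are 24.02/3 = 8.005° apart.
That is 8.005 × 111.2 = 890 km at the equator.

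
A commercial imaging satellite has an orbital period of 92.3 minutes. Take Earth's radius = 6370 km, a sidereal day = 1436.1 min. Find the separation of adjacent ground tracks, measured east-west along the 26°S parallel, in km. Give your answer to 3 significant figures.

T = 92.3 min = 5538.0 s.
Node shift per orbit = (5538.0/86166) × 360° = 23.14°.
Equatorial spacing = 23.14 × 111.2 km/° = 2572 km.
At 26° latitude, spacing = 2572 × cos(26°) = 2312 km.

2310 km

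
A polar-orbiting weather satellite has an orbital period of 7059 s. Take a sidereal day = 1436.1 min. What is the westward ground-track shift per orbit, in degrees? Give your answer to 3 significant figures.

29.5°

During one orbit Earth rotates (7059.0 / 86166) × 360° = 29.49°.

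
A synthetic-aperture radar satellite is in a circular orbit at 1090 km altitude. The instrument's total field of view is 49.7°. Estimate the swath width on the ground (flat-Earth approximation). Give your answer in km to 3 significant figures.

Half-angle = 49.7°/2 = 24.85°.
Swath width ≈ 2h·tan(θ/2) = 2 × 1090 × tan(24.85°) = 1009.6 km.

1010 km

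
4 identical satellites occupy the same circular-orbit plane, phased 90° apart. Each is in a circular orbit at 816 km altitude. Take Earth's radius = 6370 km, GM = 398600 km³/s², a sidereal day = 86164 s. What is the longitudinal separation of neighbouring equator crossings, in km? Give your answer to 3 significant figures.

Semi-major axis a = 6370 + 816 = 7186 km. Period T = 2π√(a³/μ) = 2π√(7186³/398600) = 6062.4 s = 101.04 min.
Single-satellite node shift = (6062.4/86164) × 360° = 25.33°.
With 4 satellites evenly phased, successive equator crossings are 25.33/4 = 6.332° apart.
That is 6.332 × 111.2 = 704 km at the equator.

704 km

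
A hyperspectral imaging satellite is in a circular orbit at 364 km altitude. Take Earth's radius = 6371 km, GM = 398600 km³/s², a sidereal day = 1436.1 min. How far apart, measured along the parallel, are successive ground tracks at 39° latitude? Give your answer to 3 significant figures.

1990 km

Semi-major axis a = 6371 + 364 = 6735 km. Period T = 2π√(a³/μ) = 2π√(6735³/398600) = 5500.7 s = 91.68 min.
Node shift per orbit = (5500.7/86166) × 360° = 22.98°.
Equatorial spacing = 22.98 × 111.2 km/° = 2555 km.
At 39° latitude, spacing = 2555 × cos(39°) = 1986 km.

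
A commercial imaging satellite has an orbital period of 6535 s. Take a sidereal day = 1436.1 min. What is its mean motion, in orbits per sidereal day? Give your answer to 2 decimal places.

13.19

Orbits per sidereal day = 86166 / 6535.0 = 13.185.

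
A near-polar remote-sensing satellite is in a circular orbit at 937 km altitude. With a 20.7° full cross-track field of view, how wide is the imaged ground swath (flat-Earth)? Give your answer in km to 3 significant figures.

Half-angle = 20.7°/2 = 10.35°.
Swath width ≈ 2h·tan(θ/2) = 2 × 937 × tan(10.35°) = 342.3 km.

342 km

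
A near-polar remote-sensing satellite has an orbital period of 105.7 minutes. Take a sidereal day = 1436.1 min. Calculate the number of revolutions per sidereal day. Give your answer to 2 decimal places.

T = 105.7 min = 6342.0 s.
Orbits per sidereal day = 86166 / 6342.0 = 13.587.

13.59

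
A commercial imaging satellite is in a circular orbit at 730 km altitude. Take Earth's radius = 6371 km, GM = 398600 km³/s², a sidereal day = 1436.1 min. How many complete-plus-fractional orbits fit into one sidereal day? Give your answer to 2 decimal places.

14.47

Semi-major axis a = 6371 + 730 = 7101 km. Period T = 2π√(a³/μ) = 2π√(7101³/398600) = 5955.1 s = 99.25 min.
Orbits per sidereal day = 86166 / 5955.1 = 14.469.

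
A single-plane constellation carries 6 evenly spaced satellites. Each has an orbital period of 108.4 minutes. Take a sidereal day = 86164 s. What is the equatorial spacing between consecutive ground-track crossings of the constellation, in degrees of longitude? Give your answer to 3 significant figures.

T = 108.4 min = 6504.0 s.
Single-satellite node shift = (6504.0/86164) × 360° = 27.17°.
With 6 satellites evenly phased, successive equator crossings are 27.17/6 = 4.529° apart.

4.53°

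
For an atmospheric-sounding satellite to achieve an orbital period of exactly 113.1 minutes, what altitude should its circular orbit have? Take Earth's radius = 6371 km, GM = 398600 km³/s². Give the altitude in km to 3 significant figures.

1380 km

T = 113.1 min = 6786.0 s.
From T = 2π√(a³/μ): a = (μ T²/4π²)^(1/3) = (398600 × 6786.0² / 4π²)^(1/3) = 7747 km.
Altitude h = a − R = 7747 − 6371 = 1376 km.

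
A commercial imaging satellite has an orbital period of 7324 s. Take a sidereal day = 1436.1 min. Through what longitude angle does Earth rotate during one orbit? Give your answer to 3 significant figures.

During one orbit Earth rotates (7324.0 / 86166) × 360° = 30.60°.

30.6°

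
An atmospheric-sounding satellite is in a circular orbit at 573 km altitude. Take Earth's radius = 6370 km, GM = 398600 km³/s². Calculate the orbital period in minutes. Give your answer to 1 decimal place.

Semi-major axis a = 6370 + 573 = 6943 km. Period T = 2π√(a³/μ) = 2π√(6943³/398600) = 5757.5 s = 95.96 min.

96.0 min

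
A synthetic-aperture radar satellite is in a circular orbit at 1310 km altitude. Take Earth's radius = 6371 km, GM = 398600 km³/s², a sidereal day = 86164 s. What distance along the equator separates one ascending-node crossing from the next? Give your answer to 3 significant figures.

Semi-major axis a = 6371 + 1310 = 7681 km. Period T = 2π√(a³/μ) = 2π√(7681³/398600) = 6699.4 s = 111.66 min.
During one orbit Earth rotates (6699.4 / 86164) × 360° = 27.99°.
At the equator that is 27.99° × (2π·6371/360) km/° = 27.99 × 111.2 = 3112 km.

3110 km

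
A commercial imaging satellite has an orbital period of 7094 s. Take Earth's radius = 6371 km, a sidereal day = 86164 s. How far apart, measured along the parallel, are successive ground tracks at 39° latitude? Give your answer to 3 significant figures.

Node shift per orbit = (7094.0/86164) × 360° = 29.64°.
Equatorial spacing = 29.64 × 111.2 km/° = 3296 km.
At 39° latitude, spacing = 3296 × cos(39°) = 2561 km.

2560 km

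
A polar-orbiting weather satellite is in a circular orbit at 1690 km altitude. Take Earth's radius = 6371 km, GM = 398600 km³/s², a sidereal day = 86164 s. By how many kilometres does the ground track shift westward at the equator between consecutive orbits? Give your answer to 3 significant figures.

3350 km

Semi-major axis a = 6371 + 1690 = 8061 km. Period T = 2π√(a³/μ) = 2π√(8061³/398600) = 7202.7 s = 120.04 min.
During one orbit Earth rotates (7202.7 / 86164) × 360° = 30.09°.
At the equator that is 30.09° × (2π·6371/360) km/° = 30.09 × 111.2 = 3346 km.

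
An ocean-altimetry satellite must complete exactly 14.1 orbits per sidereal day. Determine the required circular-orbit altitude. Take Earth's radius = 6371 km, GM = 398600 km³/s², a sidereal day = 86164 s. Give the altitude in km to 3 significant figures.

Required period T = 86164 / 14.1 = 6110.9 s.
From T = 2π√(a³/μ): a = (μ T²/4π²)^(1/3) = (398600 × 6110.9² / 4π²)^(1/3) = 7224 km.
Altitude h = a − R = 7224 − 6371 = 853 km.

853 km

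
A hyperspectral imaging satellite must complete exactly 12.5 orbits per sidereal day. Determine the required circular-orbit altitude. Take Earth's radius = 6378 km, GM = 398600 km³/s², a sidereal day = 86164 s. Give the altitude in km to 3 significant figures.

Required period T = 86164 / 12.5 = 6893.1 s.
From T = 2π√(a³/μ): a = (μ T²/4π²)^(1/3) = (398600 × 6893.1² / 4π²)^(1/3) = 7828 km.
Altitude h = a − R = 7828 − 6378 = 1450 km.

1450 km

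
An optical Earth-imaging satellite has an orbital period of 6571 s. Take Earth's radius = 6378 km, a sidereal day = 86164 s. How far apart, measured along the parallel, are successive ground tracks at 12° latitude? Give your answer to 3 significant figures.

2990 km

Node shift per orbit = (6571.0/86164) × 360° = 27.45°.
Equatorial spacing = 27.45 × 111.3 km/° = 3056 km.
At 12° latitude, spacing = 3056 × cos(12°) = 2989 km.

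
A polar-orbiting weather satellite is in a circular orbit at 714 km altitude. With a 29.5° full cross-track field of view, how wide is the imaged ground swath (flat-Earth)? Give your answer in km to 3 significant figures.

Half-angle = 29.5°/2 = 14.75°.
Swath width ≈ 2h·tan(θ/2) = 2 × 714 × tan(14.75°) = 376.0 km.

376 km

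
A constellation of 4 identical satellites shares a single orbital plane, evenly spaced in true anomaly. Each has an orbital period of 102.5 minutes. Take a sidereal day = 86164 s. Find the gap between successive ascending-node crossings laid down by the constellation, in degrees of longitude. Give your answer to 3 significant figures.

T = 102.5 min = 6150.0 s.
Single-satellite node shift = (6150.0/86164) × 360° = 25.70°.
With 4 satellites evenly phased, successive equator crossings are 25.70/4 = 6.424° apart.

6.42°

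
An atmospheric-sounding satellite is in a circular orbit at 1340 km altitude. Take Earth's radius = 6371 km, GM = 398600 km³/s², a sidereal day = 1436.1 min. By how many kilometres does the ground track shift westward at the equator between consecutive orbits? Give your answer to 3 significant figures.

Semi-major axis a = 6371 + 1340 = 7711 km. Period T = 2π√(a³/μ) = 2π√(7711³/398600) = 6738.7 s = 112.31 min.
During one orbit Earth rotates (6738.7 / 86166) × 360° = 28.15°.
At the equator that is 28.15° × (2π·6371/360) km/° = 28.15 × 111.2 = 3131 km.

3130 km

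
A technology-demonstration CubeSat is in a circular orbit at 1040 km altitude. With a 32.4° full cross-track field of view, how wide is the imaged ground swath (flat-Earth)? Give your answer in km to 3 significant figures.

Half-angle = 32.4°/2 = 16.2°.
Swath width ≈ 2h·tan(θ/2) = 2 × 1040 × tan(16.2°) = 604.3 km.

604 km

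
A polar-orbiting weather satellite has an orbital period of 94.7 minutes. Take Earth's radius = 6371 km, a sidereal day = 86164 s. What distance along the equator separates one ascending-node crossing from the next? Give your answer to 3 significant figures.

2640 km

T = 94.7 min = 5682.0 s.
During one orbit Earth rotates (5682.0 / 86164) × 360° = 23.74°.
At the equator that is 23.74° × (2π·6371/360) km/° = 23.74 × 111.2 = 2640 km.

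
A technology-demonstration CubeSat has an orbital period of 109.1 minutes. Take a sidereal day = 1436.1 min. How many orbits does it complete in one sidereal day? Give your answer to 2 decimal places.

13.16

T = 109.1 min = 6546.0 s.
Orbits per sidereal day = 86166 / 6546.0 = 13.163.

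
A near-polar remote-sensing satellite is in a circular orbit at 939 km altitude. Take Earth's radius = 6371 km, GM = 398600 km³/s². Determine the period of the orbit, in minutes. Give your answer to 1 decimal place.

103.7 min

Semi-major axis a = 6371 + 939 = 7310 km. Period T = 2π√(a³/μ) = 2π√(7310³/398600) = 6220.0 s = 103.67 min.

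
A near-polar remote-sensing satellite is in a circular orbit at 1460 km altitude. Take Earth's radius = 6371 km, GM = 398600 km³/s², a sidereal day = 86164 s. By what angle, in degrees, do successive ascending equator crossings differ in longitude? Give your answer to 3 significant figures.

Semi-major axis a = 6371 + 1460 = 7831 km. Period T = 2π√(a³/μ) = 2π√(7831³/398600) = 6896.6 s = 114.94 min.
During one orbit Earth rotates (6896.6 / 86164) × 360° = 28.81°.

28.8°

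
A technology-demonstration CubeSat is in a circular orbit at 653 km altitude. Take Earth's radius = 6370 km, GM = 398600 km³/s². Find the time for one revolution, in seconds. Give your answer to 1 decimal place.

Semi-major axis a = 6370 + 653 = 7023 km. Period T = 2π√(a³/μ) = 2π√(7023³/398600) = 5857.3 s = 97.62 min.

5857.3 seconds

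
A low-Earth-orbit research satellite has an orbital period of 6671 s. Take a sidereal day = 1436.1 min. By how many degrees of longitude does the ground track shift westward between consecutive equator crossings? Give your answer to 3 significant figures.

During one orbit Earth rotates (6671.0 / 86166) × 360° = 27.87°.

27.9°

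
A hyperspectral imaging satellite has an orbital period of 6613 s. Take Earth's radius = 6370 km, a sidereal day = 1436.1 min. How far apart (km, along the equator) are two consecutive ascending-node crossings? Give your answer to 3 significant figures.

3070 km

During one orbit Earth rotates (6613.0 / 86166) × 360° = 27.63°.
At the equator that is 27.63° × (2π·6370/360) km/° = 27.63 × 111.2 = 3072 km.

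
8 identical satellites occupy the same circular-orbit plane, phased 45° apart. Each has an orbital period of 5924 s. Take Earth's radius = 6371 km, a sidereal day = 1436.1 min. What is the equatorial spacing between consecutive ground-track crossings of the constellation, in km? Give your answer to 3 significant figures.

Single-satellite node shift = (5924.0/86166) × 360° = 24.75°.
With 8 satellites evenly phased, successive equator crossings are 24.75/8 = 3.094° apart.
That is 3.094 × 111.2 = 344 km at the equator.

344 km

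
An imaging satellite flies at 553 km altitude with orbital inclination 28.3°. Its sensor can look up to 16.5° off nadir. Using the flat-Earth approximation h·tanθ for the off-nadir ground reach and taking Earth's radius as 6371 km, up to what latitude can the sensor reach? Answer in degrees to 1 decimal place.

For a prograde orbit the ground track reaches latitude ±i = ±28.3°.
Sensor half-swath on the ground ≈ 553·tan(16.5°) = 164 km = 1.47° of latitude.
Maximum observable latitude ≈ 28.3 + 1.47 = 29.8°.

29.8°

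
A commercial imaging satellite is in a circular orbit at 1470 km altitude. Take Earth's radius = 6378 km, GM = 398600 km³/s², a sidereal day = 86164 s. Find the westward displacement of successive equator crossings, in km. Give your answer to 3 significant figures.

3220 km

Semi-major axis a = 6378 + 1470 = 7848 km. Period T = 2π√(a³/μ) = 2π√(7848³/398600) = 6919.1 s = 115.32 min.
During one orbit Earth rotates (6919.1 / 86164) × 360° = 28.91°.
At the equator that is 28.91° × (2π·6378/360) km/° = 28.91 × 111.3 = 3218 km.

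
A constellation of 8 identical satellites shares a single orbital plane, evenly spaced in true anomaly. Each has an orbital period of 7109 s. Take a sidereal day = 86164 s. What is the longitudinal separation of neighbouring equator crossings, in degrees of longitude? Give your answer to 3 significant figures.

Single-satellite node shift = (7109.0/86164) × 360° = 29.70°.
With 8 satellites evenly phased, successive equator crossings are 29.70/8 = 3.713° apart.

3.71°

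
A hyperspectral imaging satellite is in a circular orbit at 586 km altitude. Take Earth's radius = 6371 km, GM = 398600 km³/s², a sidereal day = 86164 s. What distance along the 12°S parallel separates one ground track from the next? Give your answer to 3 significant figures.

2620 km

Semi-major axis a = 6371 + 586 = 6957 km. Period T = 2π√(a³/μ) = 2π√(6957³/398600) = 5774.9 s = 96.25 min.
Node shift per orbit = (5774.9/86164) × 360° = 24.13°.
Equatorial spacing = 24.13 × 111.2 km/° = 2683 km.
At 12° latitude, spacing = 2683 × cos(12°) = 2624 km.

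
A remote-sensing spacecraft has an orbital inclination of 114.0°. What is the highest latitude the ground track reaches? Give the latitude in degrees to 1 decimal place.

Retrograde orbit: the ground track reaches ±(180° − i) = ±(180 − 114.0) = ±66.0°.

66.0°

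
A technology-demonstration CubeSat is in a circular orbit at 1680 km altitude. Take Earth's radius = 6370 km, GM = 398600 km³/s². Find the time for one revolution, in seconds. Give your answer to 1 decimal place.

Semi-major axis a = 6370 + 1680 = 8050 km. Period T = 2π√(a³/μ) = 2π√(8050³/398600) = 7187.9 s = 119.80 min.

7187.9 seconds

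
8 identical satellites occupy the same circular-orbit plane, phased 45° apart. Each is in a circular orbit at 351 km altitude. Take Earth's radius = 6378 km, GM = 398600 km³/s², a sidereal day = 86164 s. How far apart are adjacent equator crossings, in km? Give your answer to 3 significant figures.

319 km

Semi-major axis a = 6378 + 351 = 6729 km. Period T = 2π√(a³/μ) = 2π√(6729³/398600) = 5493.3 s = 91.56 min.
Single-satellite node shift = (5493.3/86164) × 360° = 22.95°.
With 8 satellites evenly phased, successive equator crossings are 22.95/8 = 2.869° apart.
That is 2.869 × 111.3 = 319 km at the equator.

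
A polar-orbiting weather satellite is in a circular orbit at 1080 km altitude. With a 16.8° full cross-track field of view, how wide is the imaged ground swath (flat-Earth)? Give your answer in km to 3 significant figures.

319 km

Half-angle = 16.8°/2 = 8.4°.
Swath width ≈ 2h·tan(θ/2) = 2 × 1080 × tan(8.4°) = 319.0 km.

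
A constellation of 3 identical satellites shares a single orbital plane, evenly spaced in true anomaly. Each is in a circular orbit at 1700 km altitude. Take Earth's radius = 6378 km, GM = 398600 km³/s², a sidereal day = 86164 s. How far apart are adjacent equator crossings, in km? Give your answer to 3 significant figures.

Semi-major axis a = 6378 + 1700 = 8078 km. Period T = 2π√(a³/μ) = 2π√(8078³/398600) = 7225.5 s = 120.42 min.
Single-satellite node shift = (7225.5/86164) × 360° = 30.19°.
With 3 satellites evenly phased, successive equator crossings are 30.19/3 = 10.063° apart.
That is 10.063 × 111.3 = 1120 km at the equator.

1120 km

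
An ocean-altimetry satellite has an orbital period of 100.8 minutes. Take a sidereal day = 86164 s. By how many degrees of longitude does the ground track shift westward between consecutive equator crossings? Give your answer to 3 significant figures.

T = 100.8 min = 6048.0 s.
During one orbit Earth rotates (6048.0 / 86164) × 360° = 25.27°.

25.3°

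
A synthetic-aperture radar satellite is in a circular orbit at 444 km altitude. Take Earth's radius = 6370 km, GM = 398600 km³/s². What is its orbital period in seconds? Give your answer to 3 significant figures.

5600 seconds

Semi-major axis a = 6370 + 444 = 6814 km. Period T = 2π√(a³/μ) = 2π√(6814³/398600) = 5597.8 s = 93.30 min.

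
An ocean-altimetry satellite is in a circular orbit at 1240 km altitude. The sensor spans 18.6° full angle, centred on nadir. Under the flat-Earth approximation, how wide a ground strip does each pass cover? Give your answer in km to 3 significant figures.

406 km

Half-angle = 18.6°/2 = 9.3°.
Swath width ≈ 2h·tan(θ/2) = 2 × 1240 × tan(9.3°) = 406.1 km.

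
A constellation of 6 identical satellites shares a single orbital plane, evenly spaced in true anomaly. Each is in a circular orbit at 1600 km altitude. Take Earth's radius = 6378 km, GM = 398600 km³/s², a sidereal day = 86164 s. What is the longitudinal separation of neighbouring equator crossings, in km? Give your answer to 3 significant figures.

Semi-major axis a = 6378 + 1600 = 7978 km. Period T = 2π√(a³/μ) = 2π√(7978³/398600) = 7091.7 s = 118.20 min.
Single-satellite node shift = (7091.7/86164) × 360° = 29.63°.
With 6 satellites evenly phased, successive equator crossings are 29.63/6 = 4.938° apart.
That is 4.938 × 111.3 = 550 km at the equator.

550 km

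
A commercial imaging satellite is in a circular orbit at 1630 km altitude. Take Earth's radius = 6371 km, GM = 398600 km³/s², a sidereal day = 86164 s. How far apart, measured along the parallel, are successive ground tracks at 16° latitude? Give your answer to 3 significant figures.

3180 km

Semi-major axis a = 6371 + 1630 = 8001 km. Period T = 2π√(a³/μ) = 2π√(8001³/398600) = 7122.4 s = 118.71 min.
Node shift per orbit = (7122.4/86164) × 360° = 29.76°.
Equatorial spacing = 29.76 × 111.2 km/° = 3309 km.
At 16° latitude, spacing = 3309 × cos(16°) = 3181 km.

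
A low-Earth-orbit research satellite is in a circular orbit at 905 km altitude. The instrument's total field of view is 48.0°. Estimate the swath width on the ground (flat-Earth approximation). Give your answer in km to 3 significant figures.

806 km

Half-angle = 48.0°/2 = 24°.
Swath width ≈ 2h·tan(θ/2) = 2 × 905 × tan(24°) = 805.9 km.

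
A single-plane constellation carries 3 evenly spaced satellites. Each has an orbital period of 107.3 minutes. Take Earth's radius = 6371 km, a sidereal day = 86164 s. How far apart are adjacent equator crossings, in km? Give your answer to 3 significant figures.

T = 107.3 min = 6438.0 s.
Single-satellite node shift = (6438.0/86164) × 360° = 26.90°.
With 3 satellites evenly phased, successive equator crossings are 26.90/3 = 8.966° apart.
That is 8.966 × 111.2 = 997 km at the equator.

997 km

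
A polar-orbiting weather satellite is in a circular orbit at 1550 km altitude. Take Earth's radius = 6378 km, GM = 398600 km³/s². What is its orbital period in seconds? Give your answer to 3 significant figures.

7030 seconds

Semi-major axis a = 6378 + 1550 = 7928 km. Period T = 2π√(a³/μ) = 2π√(7928³/398600) = 7025.2 s = 117.09 min.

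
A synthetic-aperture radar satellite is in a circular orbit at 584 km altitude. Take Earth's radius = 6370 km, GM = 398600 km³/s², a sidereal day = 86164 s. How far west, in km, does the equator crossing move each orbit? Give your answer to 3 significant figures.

Semi-major axis a = 6370 + 584 = 6954 km. Period T = 2π√(a³/μ) = 2π√(6954³/398600) = 5771.2 s = 96.19 min.
During one orbit Earth rotates (5771.2 / 86164) × 360° = 24.11°.
At the equator that is 24.11° × (2π·6370/360) km/° = 24.11 × 111.2 = 2681 km.

2680 km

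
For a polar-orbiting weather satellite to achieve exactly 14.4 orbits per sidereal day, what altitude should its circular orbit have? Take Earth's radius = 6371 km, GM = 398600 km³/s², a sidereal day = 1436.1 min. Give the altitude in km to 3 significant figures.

753 km

Required period T = 86166 / 14.4 = 5983.8 s.
From T = 2π√(a³/μ): a = (μ T²/4π²)^(1/3) = (398600 × 5983.8² / 4π²)^(1/3) = 7124 km.
Altitude h = a − R = 7124 − 6371 = 753 km.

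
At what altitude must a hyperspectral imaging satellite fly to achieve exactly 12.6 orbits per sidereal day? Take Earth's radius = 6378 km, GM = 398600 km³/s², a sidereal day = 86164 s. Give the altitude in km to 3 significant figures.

Required period T = 86164 / 12.6 = 6838.4 s.
From T = 2π√(a³/μ): a = (μ T²/4π²)^(1/3) = (398600 × 6838.4² / 4π²)^(1/3) = 7787 km.
Altitude h = a − R = 7787 − 6378 = 1409 km.

1410 km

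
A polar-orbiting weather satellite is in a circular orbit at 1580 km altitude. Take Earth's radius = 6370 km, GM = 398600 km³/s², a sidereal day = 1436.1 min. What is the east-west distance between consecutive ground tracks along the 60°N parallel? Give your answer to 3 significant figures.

Semi-major axis a = 6370 + 1580 = 7950 km. Period T = 2π√(a³/μ) = 2π√(7950³/398600) = 7054.4 s = 117.57 min.
Node shift per orbit = (7054.4/86166) × 360° = 29.47°.
Equatorial spacing = 29.47 × 111.2 km/° = 3277 km.
At 60° latitude, spacing = 3277 × cos(60°) = 1638 km.

1640 km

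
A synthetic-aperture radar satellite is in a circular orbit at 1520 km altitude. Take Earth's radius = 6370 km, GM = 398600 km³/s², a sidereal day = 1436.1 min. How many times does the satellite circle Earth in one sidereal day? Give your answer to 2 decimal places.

Semi-major axis a = 6370 + 1520 = 7890 km. Period T = 2π√(a³/μ) = 2π√(7890³/398600) = 6974.7 s = 116.25 min.
Orbits per sidereal day = 86166 / 6974.7 = 12.354.

12.35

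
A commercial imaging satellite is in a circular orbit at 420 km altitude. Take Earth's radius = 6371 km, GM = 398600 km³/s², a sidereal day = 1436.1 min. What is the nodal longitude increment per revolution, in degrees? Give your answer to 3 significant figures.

23.3°

Semi-major axis a = 6371 + 420 = 6791 km. Period T = 2π√(a³/μ) = 2π√(6791³/398600) = 5569.4 s = 92.82 min.
During one orbit Earth rotates (5569.4 / 86166) × 360° = 23.27°.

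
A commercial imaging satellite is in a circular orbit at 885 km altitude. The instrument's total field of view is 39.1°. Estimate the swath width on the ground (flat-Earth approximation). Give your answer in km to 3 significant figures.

Half-angle = 39.1°/2 = 19.55°.
Swath width ≈ 2h·tan(θ/2) = 2 × 885 × tan(19.55°) = 628.5 km.

629 km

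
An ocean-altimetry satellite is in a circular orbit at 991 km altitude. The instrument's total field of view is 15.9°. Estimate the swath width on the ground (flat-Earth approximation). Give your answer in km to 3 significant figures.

277 km

Half-angle = 15.9°/2 = 7.95°.
Swath width ≈ 2h·tan(θ/2) = 2 × 991 × tan(7.95°) = 276.8 km.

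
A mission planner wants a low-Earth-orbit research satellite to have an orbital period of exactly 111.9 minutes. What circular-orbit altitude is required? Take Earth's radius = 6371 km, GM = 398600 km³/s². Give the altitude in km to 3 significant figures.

1320 km

T = 111.9 min = 6714.0 s.
From T = 2π√(a³/μ): a = (μ T²/4π²)^(1/3) = (398600 × 6714.0² / 4π²)^(1/3) = 7692 km.
Altitude h = a − R = 7692 − 6371 = 1321 km.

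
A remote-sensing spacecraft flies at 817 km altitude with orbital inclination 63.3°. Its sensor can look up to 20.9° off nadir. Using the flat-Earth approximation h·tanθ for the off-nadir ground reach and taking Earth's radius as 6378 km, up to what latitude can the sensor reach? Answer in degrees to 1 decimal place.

66.1°

For a prograde orbit the ground track reaches latitude ±i = ±63.3°.
Sensor half-swath on the ground ≈ 817·tan(20.9°) = 312 km = 2.80° of latitude.
Maximum observable latitude ≈ 63.3 + 2.80 = 66.1°.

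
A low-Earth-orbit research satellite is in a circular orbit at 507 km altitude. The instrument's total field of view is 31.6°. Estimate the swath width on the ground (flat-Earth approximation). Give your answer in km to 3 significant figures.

Half-angle = 31.6°/2 = 15.8°.
Swath width ≈ 2h·tan(θ/2) = 2 × 507 × tan(15.8°) = 286.9 km.

287 km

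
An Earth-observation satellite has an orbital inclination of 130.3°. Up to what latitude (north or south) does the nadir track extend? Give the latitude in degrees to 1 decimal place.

49.7°

Retrograde orbit: the ground track reaches ±(180° − i) = ±(180 − 130.3) = ±49.7°.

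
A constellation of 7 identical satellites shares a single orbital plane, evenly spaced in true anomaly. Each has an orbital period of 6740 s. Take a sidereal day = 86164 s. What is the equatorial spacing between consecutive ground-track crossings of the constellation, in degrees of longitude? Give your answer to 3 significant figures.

Single-satellite node shift = (6740.0/86164) × 360° = 28.16°.
With 7 satellites evenly phased, successive equator crossings are 28.16/7 = 4.023° apart.

4.02°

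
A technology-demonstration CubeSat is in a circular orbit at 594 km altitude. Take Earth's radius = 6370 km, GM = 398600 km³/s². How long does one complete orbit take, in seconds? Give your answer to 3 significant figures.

5780 seconds

Semi-major axis a = 6370 + 594 = 6964 km. Period T = 2π√(a³/μ) = 2π√(6964³/398600) = 5783.6 s = 96.39 min.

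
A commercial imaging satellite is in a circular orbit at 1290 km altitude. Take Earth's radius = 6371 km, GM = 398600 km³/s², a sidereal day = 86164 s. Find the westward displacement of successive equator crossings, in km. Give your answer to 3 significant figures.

3100 km

Semi-major axis a = 6371 + 1290 = 7661 km. Period T = 2π√(a³/μ) = 2π√(7661³/398600) = 6673.3 s = 111.22 min.
During one orbit Earth rotates (6673.3 / 86164) × 360° = 27.88°.
At the equator that is 27.88° × (2π·6371/360) km/° = 27.88 × 111.2 = 3100 km.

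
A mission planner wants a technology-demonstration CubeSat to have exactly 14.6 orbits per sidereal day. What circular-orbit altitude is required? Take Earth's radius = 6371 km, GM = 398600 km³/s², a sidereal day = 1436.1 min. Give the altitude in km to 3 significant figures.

Required period T = 86166 / 14.6 = 5901.8 s.
From T = 2π√(a³/μ): a = (μ T²/4π²)^(1/3) = (398600 × 5901.8² / 4π²)^(1/3) = 7059 km.
Altitude h = a − R = 7059 − 6371 = 688 km.

688 km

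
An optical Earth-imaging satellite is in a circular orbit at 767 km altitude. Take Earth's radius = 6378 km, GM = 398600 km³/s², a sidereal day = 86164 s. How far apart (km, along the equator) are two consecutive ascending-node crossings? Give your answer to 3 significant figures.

2800 km

Semi-major axis a = 6378 + 767 = 7145 km. Period T = 2π√(a³/μ) = 2π√(7145³/398600) = 6010.6 s = 100.18 min.
During one orbit Earth rotates (6010.6 / 86164) × 360° = 25.11°.
At the equator that is 25.11° × (2π·6378/360) km/° = 25.11 × 111.3 = 2795 km.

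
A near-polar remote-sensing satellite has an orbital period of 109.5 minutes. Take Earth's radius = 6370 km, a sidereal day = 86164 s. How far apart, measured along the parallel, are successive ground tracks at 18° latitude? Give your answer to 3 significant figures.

2900 km

T = 109.5 min = 6570.0 s.
Node shift per orbit = (6570.0/86164) × 360° = 27.45°.
Equatorial spacing = 27.45 × 111.2 km/° = 3052 km.
At 18° latitude, spacing = 3052 × cos(18°) = 2902 km.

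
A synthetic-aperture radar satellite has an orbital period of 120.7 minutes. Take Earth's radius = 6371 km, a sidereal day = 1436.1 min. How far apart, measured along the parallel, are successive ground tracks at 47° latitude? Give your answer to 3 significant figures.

T = 120.7 min = 7242.0 s.
Node shift per orbit = (7242.0/86166) × 360° = 30.26°.
Equatorial spacing = 30.26 × 111.2 km/° = 3364 km.
At 47° latitude, spacing = 3364 × cos(47°) = 2295 km.

2290 km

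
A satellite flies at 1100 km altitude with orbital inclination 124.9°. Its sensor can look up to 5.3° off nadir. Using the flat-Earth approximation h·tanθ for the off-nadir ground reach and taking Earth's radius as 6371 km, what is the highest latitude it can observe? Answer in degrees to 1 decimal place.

Retrograde orbit: the ground track reaches ±(180° − i) = ±(180 − 124.9) = ±55.1°.
Sensor half-swath on the ground ≈ 1100·tan(5.3°) = 102 km = 0.92° of latitude.
Maximum observable latitude ≈ 55.1 + 0.92 = 56.0°.

56.0°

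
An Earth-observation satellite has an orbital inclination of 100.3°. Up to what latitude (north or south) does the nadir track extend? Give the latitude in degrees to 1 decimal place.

Retrograde orbit: the ground track reaches ±(180° − i) = ±(180 − 100.3) = ±79.7°.

79.7°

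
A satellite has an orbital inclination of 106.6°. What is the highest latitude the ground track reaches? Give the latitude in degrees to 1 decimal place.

73.4°

Retrograde orbit: the ground track reaches ±(180° − i) = ±(180 − 106.6) = ±73.4°.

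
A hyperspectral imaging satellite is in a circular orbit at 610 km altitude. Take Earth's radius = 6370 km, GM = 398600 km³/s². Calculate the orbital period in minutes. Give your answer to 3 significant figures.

96.7 min

Semi-major axis a = 6370 + 610 = 6980 km. Period T = 2π√(a³/μ) = 2π√(6980³/398600) = 5803.6 s = 96.73 min.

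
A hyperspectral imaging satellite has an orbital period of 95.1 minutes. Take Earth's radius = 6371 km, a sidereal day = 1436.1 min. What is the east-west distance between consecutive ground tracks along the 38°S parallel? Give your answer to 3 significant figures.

T = 95.1 min = 5706.0 s.
Node shift per orbit = (5706.0/86166) × 360° = 23.84°.
Equatorial spacing = 23.84 × 111.2 km/° = 2651 km.
At 38° latitude, spacing = 2651 × cos(38°) = 2089 km.

2090 km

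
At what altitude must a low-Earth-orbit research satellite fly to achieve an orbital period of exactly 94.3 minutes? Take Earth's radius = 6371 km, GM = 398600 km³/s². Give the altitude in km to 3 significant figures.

T = 94.3 min = 5658.0 s.
From T = 2π√(a³/μ): a = (μ T²/4π²)^(1/3) = (398600 × 5658.0² / 4π²)^(1/3) = 6863 km.
Altitude h = a − R = 6863 − 6371 = 492 km.

492 km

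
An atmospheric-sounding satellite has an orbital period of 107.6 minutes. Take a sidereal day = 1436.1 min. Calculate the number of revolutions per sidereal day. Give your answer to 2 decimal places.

T = 107.6 min = 6456.0 s.
Orbits per sidereal day = 86166 / 6456.0 = 13.347.

13.35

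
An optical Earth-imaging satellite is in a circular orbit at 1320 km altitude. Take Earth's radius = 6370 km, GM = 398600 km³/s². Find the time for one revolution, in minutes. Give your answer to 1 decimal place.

Semi-major axis a = 6370 + 1320 = 7690 km. Period T = 2π√(a³/μ) = 2π√(7690³/398600) = 6711.2 s = 111.85 min.

111.9 min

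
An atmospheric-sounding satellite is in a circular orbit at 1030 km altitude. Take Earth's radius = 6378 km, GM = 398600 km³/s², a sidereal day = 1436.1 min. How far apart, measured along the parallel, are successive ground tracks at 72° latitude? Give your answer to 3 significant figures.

Semi-major axis a = 6378 + 1030 = 7408 km. Period T = 2π√(a³/μ) = 2π√(7408³/398600) = 6345.5 s = 105.76 min.
Node shift per orbit = (6345.5/86166) × 360° = 26.51°.
Equatorial spacing = 26.51 × 111.3 km/° = 2951 km.
At 72° latitude, spacing = 2951 × cos(72°) = 912 km.

912 km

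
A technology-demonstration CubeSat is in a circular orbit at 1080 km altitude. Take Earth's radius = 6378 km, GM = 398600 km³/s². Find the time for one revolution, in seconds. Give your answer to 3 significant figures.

6410 seconds

Semi-major axis a = 6378 + 1080 = 7458 km. Period T = 2π√(a³/μ) = 2π√(7458³/398600) = 6409.8 s = 106.83 min.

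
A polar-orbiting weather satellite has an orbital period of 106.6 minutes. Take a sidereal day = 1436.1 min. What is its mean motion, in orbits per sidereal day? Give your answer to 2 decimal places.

13.47

T = 106.6 min = 6396.0 s.
Orbits per sidereal day = 86166 / 6396.0 = 13.472.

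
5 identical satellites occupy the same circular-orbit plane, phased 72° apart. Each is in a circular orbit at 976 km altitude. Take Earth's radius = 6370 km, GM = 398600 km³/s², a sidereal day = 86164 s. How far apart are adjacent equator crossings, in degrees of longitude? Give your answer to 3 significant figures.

Semi-major axis a = 6370 + 976 = 7346 km. Period T = 2π√(a³/μ) = 2π√(7346³/398600) = 6266.0 s = 104.43 min.
Single-satellite node shift = (6266.0/86164) × 360° = 26.18°.
With 5 satellites evenly phased, successive equator crossings are 26.18/5 = 5.236° apart.

5.24°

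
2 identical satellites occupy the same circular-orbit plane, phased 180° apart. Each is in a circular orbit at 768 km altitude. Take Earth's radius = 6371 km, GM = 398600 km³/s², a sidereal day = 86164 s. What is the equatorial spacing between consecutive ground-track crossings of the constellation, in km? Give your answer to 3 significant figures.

Semi-major axis a = 6371 + 768 = 7139 km. Period T = 2π√(a³/μ) = 2π√(7139³/398600) = 6003.0 s = 100.05 min.
Single-satellite node shift = (6003.0/86164) × 360° = 25.08°.
With 2 satellites evenly phased, successive equator crossings are 25.08/2 = 12.540° apart.
That is 12.540 × 111.2 = 1394 km at the equator.

1390 km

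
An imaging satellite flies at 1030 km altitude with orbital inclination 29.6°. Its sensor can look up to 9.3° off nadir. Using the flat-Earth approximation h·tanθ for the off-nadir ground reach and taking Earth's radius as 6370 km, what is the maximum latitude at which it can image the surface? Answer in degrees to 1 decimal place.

31.1°

For a prograde orbit the ground track reaches latitude ±i = ±29.6°.
Sensor half-swath on the ground ≈ 1030·tan(9.3°) = 169 km = 1.52° of latitude.
Maximum observable latitude ≈ 29.6 + 1.52 = 31.1°.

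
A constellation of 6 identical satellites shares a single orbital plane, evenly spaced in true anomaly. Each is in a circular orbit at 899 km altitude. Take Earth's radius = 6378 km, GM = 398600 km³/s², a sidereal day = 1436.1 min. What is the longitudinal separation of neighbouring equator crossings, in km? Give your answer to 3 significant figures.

479 km

Semi-major axis a = 6378 + 899 = 7277 km. Period T = 2π√(a³/μ) = 2π√(7277³/398600) = 6177.9 s = 102.96 min.
Single-satellite node shift = (6177.9/86166) × 360° = 25.81°.
With 6 satellites evenly phased, successive equator crossings are 25.81/6 = 4.302° apart.
That is 4.302 × 111.3 = 479 km at the equator.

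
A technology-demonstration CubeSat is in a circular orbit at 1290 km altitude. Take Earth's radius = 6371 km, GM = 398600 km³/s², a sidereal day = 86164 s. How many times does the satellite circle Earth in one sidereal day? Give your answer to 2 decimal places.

12.91

Semi-major axis a = 6371 + 1290 = 7661 km. Period T = 2π√(a³/μ) = 2π√(7661³/398600) = 6673.3 s = 111.22 min.
Orbits per sidereal day = 86164 / 6673.3 = 12.912.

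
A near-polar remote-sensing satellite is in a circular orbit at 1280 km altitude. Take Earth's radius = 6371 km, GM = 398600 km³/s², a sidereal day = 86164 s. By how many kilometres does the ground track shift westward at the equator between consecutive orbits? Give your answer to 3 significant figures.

Semi-major axis a = 6371 + 1280 = 7651 km. Period T = 2π√(a³/μ) = 2π√(7651³/398600) = 6660.2 s = 111.00 min.
During one orbit Earth rotates (6660.2 / 86164) × 360° = 27.83°.
At the equator that is 27.83° × (2π·6371/360) km/° = 27.83 × 111.2 = 3094 km.

3090 km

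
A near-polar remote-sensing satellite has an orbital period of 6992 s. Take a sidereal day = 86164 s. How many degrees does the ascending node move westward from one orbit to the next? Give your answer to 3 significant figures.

During one orbit Earth rotates (6992.0 / 86164) × 360° = 29.21°.

29.2°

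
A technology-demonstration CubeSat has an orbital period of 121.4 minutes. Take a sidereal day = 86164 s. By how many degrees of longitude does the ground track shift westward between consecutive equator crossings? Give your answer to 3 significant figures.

T = 121.4 min = 7284.0 s.
During one orbit Earth rotates (7284.0 / 86164) × 360° = 30.43°.

30.4°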